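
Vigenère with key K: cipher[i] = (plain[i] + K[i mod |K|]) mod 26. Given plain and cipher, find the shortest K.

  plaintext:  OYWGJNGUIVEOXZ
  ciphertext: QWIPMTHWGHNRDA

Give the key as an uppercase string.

  i= 0: Q-O =  2 → C
  i= 1: W-Y = 24 → Y
  i= 2: I-W = 12 → M
  i= 3: P-G =  9 → J
  i= 4: M-J =  3 → D
  i= 5: T-N =  6 → G
  i= 6: H-G =  1 → B
  i= 7: W-U =  2 → C
  i= 8: G-I = 24 → Y
  i= 9: H-V = 12 → M
  i=10: N-E =  9 → J
  i=11: R-O =  3 → D
  i=12: D-X =  6 → G
  i=13: A-Z =  1 → B
  shifts repeat with period 7: CYMJDGB

CYMJDGB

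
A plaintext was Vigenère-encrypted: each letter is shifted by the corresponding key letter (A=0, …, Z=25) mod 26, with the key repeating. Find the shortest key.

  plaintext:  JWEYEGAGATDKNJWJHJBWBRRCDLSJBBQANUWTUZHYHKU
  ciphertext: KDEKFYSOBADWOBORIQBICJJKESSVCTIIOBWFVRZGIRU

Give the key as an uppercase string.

  i= 0: K-J =  1 → B
  i= 1: D-W =  7 → H
  i= 2: E-E =  0 → A
  i= 3: K-Y = 12 → M
  i= 4: F-E =  1 → B
  i= 5: Y-G = 18 → S
  i= 6: S-A = 18 → S
  i= 7: O-G =  8 → I
  i= 8: B-A =  1 → B
  i= 9: A-T =  7 → H
  i=10: D-D =  0 → A
  i=11: W-K = 12 → M
  i=12: O-N =  1 → B
  i=13: B-J = 18 → S
  i=14: O-W = 18 → S
  i=15: R-J =  8 → I
  i=16: I-H =  1 → B
  i=17: Q-J =  7 → H
  i=18: B-B =  0 → A
  i=19: I-W = 12 → M
  i=20: C-B =  1 → B
  i=21: J-R = 18 → S
  i=22: J-R = 18 → S
  i=23: K-C =  8 → I
  i=24: E-D =  1 → B
  i=25: S-L =  7 → H
  i=26: S-S =  0 → A
  i=27: V-J = 12 → M
  i=28: C-B =  1 → B
  i=29: T-B = 18 → S
  i=30: I-Q = 18 → S
  i=31: I-A =  8 → I
  i=32: O-N =  1 → B
  i=33: B-U =  7 → H
  i=34: W-W =  0 → A
  i=35: F-T = 12 → M
  i=36: V-U =  1 → B
  i=37: R-Z = 18 → S
  i=38: Z-H = 18 → S
  i=39: G-Y =  8 → I
  i=40: I-H =  1 → B
  i=41: R-K =  7 → H
  i=42: U-U =  0 → A
  shifts repeat with period 8: BHAMBSSI

BHAMBSSI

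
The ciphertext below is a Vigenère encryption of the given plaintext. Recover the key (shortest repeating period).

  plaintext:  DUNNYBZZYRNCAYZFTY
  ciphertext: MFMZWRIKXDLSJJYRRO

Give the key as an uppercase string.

JLZMYQ

  i= 0: M-D =  9 → J
  i= 1: F-U = 11 → L
  i= 2: M-N = 25 → Z
  i= 3: Z-N = 12 → M
  i= 4: W-Y = 24 → Y
  i= 5: R-B = 16 → Q
  i= 6: I-Z =  9 → J
  i= 7: K-Z = 11 → L
  i= 8: X-Y = 25 → Z
  i= 9: D-R = 12 → M
  i=10: L-N = 24 → Y
  i=11: S-C = 16 → Q
  i=12: J-A =  9 → J
  i=13: J-Y = 11 → L
  i=14: Y-Z = 25 → Z
  i=15: R-F = 12 → M
  i=16: R-T = 24 → Y
  i=17: O-Y = 16 → Q
  shifts repeat with period 6: JLZMYQ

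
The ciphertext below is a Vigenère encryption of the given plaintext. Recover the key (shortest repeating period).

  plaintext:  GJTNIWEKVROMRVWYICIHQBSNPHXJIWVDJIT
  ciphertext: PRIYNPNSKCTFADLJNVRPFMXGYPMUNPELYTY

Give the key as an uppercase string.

  i= 0: P-G =  9 → J
  i= 1: R-J =  8 → I
  i= 2: I-T = 15 → P
  i= 3: Y-N = 11 → L
  i= 4: N-I =  5 → F
  i= 5: P-W = 19 → T
  i= 6: N-E =  9 → J
  i= 7: S-K =  8 → I
  i= 8: K-V = 15 → P
  i= 9: C-R = 11 → L
  i=10: T-O =  5 → F
  i=11: F-M = 19 → T
  i=12: A-R =  9 → J
  i=13: D-V =  8 → I
  i=14: L-W = 15 → P
  i=15: J-Y = 11 → L
  i=16: N-I =  5 → F
  i=17: V-C = 19 → T
  i=18: R-I =  9 → J
  i=19: P-H =  8 → I
  i=20: F-Q = 15 → P
  i=21: M-B = 11 → L
  i=22: X-S =  5 → F
  i=23: G-N = 19 → T
  i=24: Y-P =  9 → J
  i=25: P-H =  8 → I
  i=26: M-X = 15 → P
  i=27: U-J = 11 → L
  i=28: N-I =  5 → F
  i=29: P-W = 19 → T
  i=30: E-V =  9 → J
  i=31: L-D =  8 → I
  i=32: Y-J = 15 → P
  i=33: T-I = 11 → L
  i=34: Y-T =  5 → F
  shifts repeat with period 6: JIPLFT

JIPLFT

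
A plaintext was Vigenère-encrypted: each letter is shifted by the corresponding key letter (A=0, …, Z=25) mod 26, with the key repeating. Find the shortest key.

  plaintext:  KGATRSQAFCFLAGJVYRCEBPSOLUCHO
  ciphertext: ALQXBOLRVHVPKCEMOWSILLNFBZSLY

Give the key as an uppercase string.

QFQEKWVR

  i= 0: A-K = 16 → Q
  i= 1: L-G =  5 → F
  i= 2: Q-A = 16 → Q
  i= 3: X-T =  4 → E
  i= 4: B-R = 10 → K
  i= 5: O-S = 22 → W
  i= 6: L-Q = 21 → V
  i= 7: R-A = 17 → R
  i= 8: V-F = 16 → Q
  i= 9: H-C =  5 → F
  i=10: V-F = 16 → Q
  i=11: P-L =  4 → E
  i=12: K-A = 10 → K
  i=13: C-G = 22 → W
  i=14: E-J = 21 → V
  i=15: M-V = 17 → R
  i=16: O-Y = 16 → Q
  i=17: W-R =  5 → F
  i=18: S-C = 16 → Q
  i=19: I-E =  4 → E
  i=20: L-B = 10 → K
  i=21: L-P = 22 → W
  i=22: N-S = 21 → V
  i=23: F-O = 17 → R
  i=24: B-L = 16 → Q
  i=25: Z-U =  5 → F
  i=26: S-C = 16 → Q
  i=27: L-H =  4 → E
  i=28: Y-O = 10 → K
  shifts repeat with period 8: QFQEKWVR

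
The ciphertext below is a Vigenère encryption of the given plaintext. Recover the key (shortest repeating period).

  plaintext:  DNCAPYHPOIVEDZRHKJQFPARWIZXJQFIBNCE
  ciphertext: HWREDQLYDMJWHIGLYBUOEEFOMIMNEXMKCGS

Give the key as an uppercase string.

  i= 0: H-D =  4 → E
  i= 1: W-N =  9 → J
  i= 2: R-C = 15 → P
  i= 3: E-A =  4 → E
  i= 4: D-P = 14 → O
  i= 5: Q-Y = 18 → S
  i= 6: L-H =  4 → E
  i= 7: Y-P =  9 → J
  i= 8: D-O = 15 → P
  i= 9: M-I =  4 → E
  i=10: J-V = 14 → O
  i=11: W-E = 18 → S
  i=12: H-D =  4 → E
  i=13: I-Z =  9 → J
  i=14: G-R = 15 → P
  i=15: L-H =  4 → E
  i=16: Y-K = 14 → O
  i=17: B-J = 18 → S
  i=18: U-Q =  4 → E
  i=19: O-F =  9 → J
  i=20: E-P = 15 → P
  i=21: E-A =  4 → E
  i=22: F-R = 14 → O
  i=23: O-W = 18 → S
  i=24: M-I =  4 → E
  i=25: I-Z =  9 → J
  i=26: M-X = 15 → P
  i=27: N-J =  4 → E
  i=28: E-Q = 14 → O
  i=29: X-F = 18 → S
  i=30: M-I =  4 → E
  i=31: K-B =  9 → J
  i=32: C-N = 15 → P
  i=33: G-C =  4 → E
  i=34: S-E = 14 → O
  shifts repeat with period 6: EJPEOS

EJPEOS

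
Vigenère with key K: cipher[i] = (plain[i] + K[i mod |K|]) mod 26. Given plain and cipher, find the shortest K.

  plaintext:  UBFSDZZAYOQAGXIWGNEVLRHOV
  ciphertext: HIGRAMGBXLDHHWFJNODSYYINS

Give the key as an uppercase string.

  i= 0: H-U = 13 → N
  i= 1: I-B =  7 → H
  i= 2: G-F =  1 → B
  i= 3: R-S = 25 → Z
  i= 4: A-D = 23 → X
  i= 5: M-Z = 13 → N
  i= 6: G-Z =  7 → H
  i= 7: B-A =  1 → B
  i= 8: X-Y = 25 → Z
  i= 9: L-O = 23 → X
  i=10: D-Q = 13 → N
  i=11: H-A =  7 → H
  i=12: H-G =  1 → B
  i=13: W-X = 25 → Z
  i=14: F-I = 23 → X
  i=15: J-W = 13 → N
  i=16: N-G =  7 → H
  i=17: O-N =  1 → B
  i=18: D-E = 25 → Z
  i=19: S-V = 23 → X
  i=20: Y-L = 13 → N
  i=21: Y-R =  7 → H
  i=22: I-H =  1 → B
  i=23: N-O = 25 → Z
  i=24: S-V = 23 → X
  shifts repeat with period 5: NHBZX

NHBZX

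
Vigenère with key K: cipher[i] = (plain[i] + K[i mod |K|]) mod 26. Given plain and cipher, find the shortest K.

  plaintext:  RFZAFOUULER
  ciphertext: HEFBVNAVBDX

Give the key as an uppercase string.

  i= 0: H-R = 16 → Q
  i= 1: E-F = 25 → Z
  i= 2: F-Z =  6 → G
  i= 3: B-A =  1 → B
  i= 4: V-F = 16 → Q
  i= 5: N-O = 25 → Z
  i= 6: A-U =  6 → G
  i= 7: V-U =  1 → B
  i= 8: B-L = 16 → Q
  i= 9: D-E = 25 → Z
  i=10: X-R =  6 → G
  shifts repeat with period 4: QZGB

QZGB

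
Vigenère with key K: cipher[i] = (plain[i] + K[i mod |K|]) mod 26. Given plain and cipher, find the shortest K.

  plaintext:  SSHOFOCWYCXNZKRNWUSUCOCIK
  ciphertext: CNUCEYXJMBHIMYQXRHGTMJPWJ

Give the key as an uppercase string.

  i= 0: C-S = 10 → K
  i= 1: N-S = 21 → V
  i= 2: U-H = 13 → N
  i= 3: C-O = 14 → O
  i= 4: E-F = 25 → Z
  i= 5: Y-O = 10 → K
  i= 6: X-C = 21 → V
  i= 7: J-W = 13 → N
  i= 8: M-Y = 14 → O
  i= 9: B-C = 25 → Z
  i=10: H-X = 10 → K
  i=11: I-N = 21 → V
  i=12: M-Z = 13 → N
  i=13: Y-K = 14 → O
  i=14: Q-R = 25 → Z
  i=15: X-N = 10 → K
  i=16: R-W = 21 → V
  i=17: H-U = 13 → N
  i=18: G-S = 14 → O
  i=19: T-U = 25 → Z
  i=20: M-C = 10 → K
  i=21: J-O = 21 → V
  i=22: P-C = 13 → N
  i=23: W-I = 14 → O
  i=24: J-K = 25 → Z
  shifts repeat with period 5: KVNOZ

KVNOZ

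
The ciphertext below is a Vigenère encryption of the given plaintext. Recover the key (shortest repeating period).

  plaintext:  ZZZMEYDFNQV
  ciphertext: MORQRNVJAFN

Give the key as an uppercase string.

NPSE

  i= 0: M-Z = 13 → N
  i= 1: O-Z = 15 → P
  i= 2: R-Z = 18 → S
  i= 3: Q-M =  4 → E
  i= 4: R-E = 13 → N
  i= 5: N-Y = 15 → P
  i= 6: V-D = 18 → S
  i= 7: J-F =  4 → E
  i= 8: A-N = 13 → N
  i= 9: F-Q = 15 → P
  i=10: N-V = 18 → S
  shifts repeat with period 4: NPSE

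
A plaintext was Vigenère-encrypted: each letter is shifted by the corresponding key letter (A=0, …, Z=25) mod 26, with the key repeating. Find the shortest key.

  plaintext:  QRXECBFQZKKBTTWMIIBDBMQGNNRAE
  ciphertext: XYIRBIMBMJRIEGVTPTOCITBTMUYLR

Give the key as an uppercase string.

HHLNZ

  i= 0: X-Q =  7 → H
  i= 1: Y-R =  7 → H
  i= 2: I-X = 11 → L
  i= 3: R-E = 13 → N
  i= 4: B-C = 25 → Z
  i= 5: I-B =  7 → H
  i= 6: M-F =  7 → H
  i= 7: B-Q = 11 → L
  i= 8: M-Z = 13 → N
  i= 9: J-K = 25 → Z
  i=10: R-K =  7 → H
  i=11: I-B =  7 → H
  i=12: E-T = 11 → L
  i=13: G-T = 13 → N
  i=14: V-W = 25 → Z
  i=15: T-M =  7 → H
  i=16: P-I =  7 → H
  i=17: T-I = 11 → L
  i=18: O-B = 13 → N
  i=19: C-D = 25 → Z
  i=20: I-B =  7 → H
  i=21: T-M =  7 → H
  i=22: B-Q = 11 → L
  i=23: T-G = 13 → N
  i=24: M-N = 25 → Z
  i=25: U-N =  7 → H
  i=26: Y-R =  7 → H
  i=27: L-A = 11 → L
  i=28: R-E = 13 → N
  shifts repeat with period 5: HHLNZ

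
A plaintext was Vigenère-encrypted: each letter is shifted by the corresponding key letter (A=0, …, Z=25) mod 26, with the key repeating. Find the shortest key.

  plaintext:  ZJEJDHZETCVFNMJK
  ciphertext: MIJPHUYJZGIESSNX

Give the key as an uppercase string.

  i= 0: M-Z = 13 → N
  i= 1: I-J = 25 → Z
  i= 2: J-E =  5 → F
  i= 3: P-J =  6 → G
  i= 4: H-D =  4 → E
  i= 5: U-H = 13 → N
  i= 6: Y-Z = 25 → Z
  i= 7: J-E =  5 → F
  i= 8: Z-T =  6 → G
  i= 9: G-C =  4 → E
  i=10: I-V = 13 → N
  i=11: E-F = 25 → Z
  i=12: S-N =  5 → F
  i=13: S-M =  6 → G
  i=14: N-J =  4 → E
  i=15: X-K = 13 → N
  shifts repeat with period 5: NZFGE

NZFGE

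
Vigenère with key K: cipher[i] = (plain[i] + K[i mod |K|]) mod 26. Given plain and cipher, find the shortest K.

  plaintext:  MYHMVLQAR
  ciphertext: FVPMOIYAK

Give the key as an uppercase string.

TXIA

  i= 0: F-M = 19 → T
  i= 1: V-Y = 23 → X
  i= 2: P-H =  8 → I
  i= 3: M-M =  0 → A
  i= 4: O-V = 19 → T
  i= 5: I-L = 23 → X
  i= 6: Y-Q =  8 → I
  i= 7: A-A =  0 → A
  i= 8: K-R = 19 → T
  shifts repeat with period 4: TXIA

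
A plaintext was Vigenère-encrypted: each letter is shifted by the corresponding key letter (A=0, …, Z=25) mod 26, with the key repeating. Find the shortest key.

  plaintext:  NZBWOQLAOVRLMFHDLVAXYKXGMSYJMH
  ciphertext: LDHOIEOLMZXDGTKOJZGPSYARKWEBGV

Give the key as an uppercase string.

  i= 0: L-N = 24 → Y
  i= 1: D-Z =  4 → E
  i= 2: H-B =  6 → G
  i= 3: O-W = 18 → S
  i= 4: I-O = 20 → U
  i= 5: E-Q = 14 → O
  i= 6: O-L =  3 → D
  i= 7: L-A = 11 → L
  i= 8: M-O = 24 → Y
  i= 9: Z-V =  4 → E
  i=10: X-R =  6 → G
  i=11: D-L = 18 → S
  i=12: G-M = 20 → U
  i=13: T-F = 14 → O
  i=14: K-H =  3 → D
  i=15: O-D = 11 → L
  i=16: J-L = 24 → Y
  i=17: Z-V =  4 → E
  i=18: G-A =  6 → G
  i=19: P-X = 18 → S
  i=20: S-Y = 20 → U
  i=21: Y-K = 14 → O
  i=22: A-X =  3 → D
  i=23: R-G = 11 → L
  i=24: K-M = 24 → Y
  i=25: W-S =  4 → E
  i=26: E-Y =  6 → G
  i=27: B-J = 18 → S
  i=28: G-M = 20 → U
  i=29: V-H = 14 → O
  shifts repeat with period 8: YEGSUODL

YEGSUODL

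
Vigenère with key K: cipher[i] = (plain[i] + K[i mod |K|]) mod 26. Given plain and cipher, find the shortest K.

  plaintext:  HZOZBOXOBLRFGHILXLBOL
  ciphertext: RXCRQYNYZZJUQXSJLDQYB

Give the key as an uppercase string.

KYOSPKQ

  i= 0: R-H = 10 → K
  i= 1: X-Z = 24 → Y
  i= 2: C-O = 14 → O
  i= 3: R-Z = 18 → S
  i= 4: Q-B = 15 → P
  i= 5: Y-O = 10 → K
  i= 6: N-X = 16 → Q
  i= 7: Y-O = 10 → K
  i= 8: Z-B = 24 → Y
  i= 9: Z-L = 14 → O
  i=10: J-R = 18 → S
  i=11: U-F = 15 → P
  i=12: Q-G = 10 → K
  i=13: X-H = 16 → Q
  i=14: S-I = 10 → K
  i=15: J-L = 24 → Y
  i=16: L-X = 14 → O
  i=17: D-L = 18 → S
  i=18: Q-B = 15 → P
  i=19: Y-O = 10 → K
  i=20: B-L = 16 → Q
  shifts repeat with period 7: KYOSPKQ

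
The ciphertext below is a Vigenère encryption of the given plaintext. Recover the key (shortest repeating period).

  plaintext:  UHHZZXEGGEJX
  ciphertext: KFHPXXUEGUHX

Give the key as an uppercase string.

QYA

  i= 0: K-U = 16 → Q
  i= 1: F-H = 24 → Y
  i= 2: H-H =  0 → A
  i= 3: P-Z = 16 → Q
  i= 4: X-Z = 24 → Y
  i= 5: X-X =  0 → A
  i= 6: U-E = 16 → Q
  i= 7: E-G = 24 → Y
  i= 8: G-G =  0 → A
  i= 9: U-E = 16 → Q
  i=10: H-J = 24 → Y
  i=11: X-X =  0 → A
  shifts repeat with period 3: QYA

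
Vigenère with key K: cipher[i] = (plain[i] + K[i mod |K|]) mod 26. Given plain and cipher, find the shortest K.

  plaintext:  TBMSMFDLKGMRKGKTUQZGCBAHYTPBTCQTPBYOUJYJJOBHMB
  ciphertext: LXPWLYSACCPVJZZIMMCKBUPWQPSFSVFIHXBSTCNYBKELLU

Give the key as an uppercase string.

  i= 0: L-T = 18 → S
  i= 1: X-B = 22 → W
  i= 2: P-M =  3 → D
  i= 3: W-S =  4 → E
  i= 4: L-M = 25 → Z
  i= 5: Y-F = 19 → T
  i= 6: S-D = 15 → P
  i= 7: A-L = 15 → P
  i= 8: C-K = 18 → S
  i= 9: C-G = 22 → W
  i=10: P-M =  3 → D
  i=11: V-R =  4 → E
  i=12: J-K = 25 → Z
  i=13: Z-G = 19 → T
  i=14: Z-K = 15 → P
  i=15: I-T = 15 → P
  i=16: M-U = 18 → S
  i=17: M-Q = 22 → W
  i=18: C-Z =  3 → D
  i=19: K-G =  4 → E
  i=20: B-C = 25 → Z
  i=21: U-B = 19 → T
  i=22: P-A = 15 → P
  i=23: W-H = 15 → P
  i=24: Q-Y = 18 → S
  i=25: P-T = 22 → W
  i=26: S-P =  3 → D
  i=27: F-B =  4 → E
  i=28: S-T = 25 → Z
  i=29: V-C = 19 → T
  i=30: F-Q = 15 → P
  i=31: I-T = 15 → P
  i=32: H-P = 18 → S
  i=33: X-B = 22 → W
  i=34: B-Y =  3 → D
  i=35: S-O =  4 → E
  i=36: T-U = 25 → Z
  i=37: C-J = 19 → T
  i=38: N-Y = 15 → P
  i=39: Y-J = 15 → P
  i=40: B-J = 18 → S
  i=41: K-O = 22 → W
  i=42: E-B =  3 → D
  i=43: L-H =  4 → E
  i=44: L-M = 25 → Z
  i=45: U-B = 19 → T
  shifts repeat with period 8: SWDEZTPP

SWDEZTPP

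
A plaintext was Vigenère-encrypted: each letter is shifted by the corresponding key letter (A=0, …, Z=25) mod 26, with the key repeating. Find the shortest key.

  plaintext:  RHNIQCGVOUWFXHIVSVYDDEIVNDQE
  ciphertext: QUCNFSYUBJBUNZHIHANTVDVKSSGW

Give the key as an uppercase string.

ZNPFPQS

  i= 0: Q-R = 25 → Z
  i= 1: U-H = 13 → N
  i= 2: C-N = 15 → P
  i= 3: N-I =  5 → F
  i= 4: F-Q = 15 → P
  i= 5: S-C = 16 → Q
  i= 6: Y-G = 18 → S
  i= 7: U-V = 25 → Z
  i= 8: B-O = 13 → N
  i= 9: J-U = 15 → P
  i=10: B-W =  5 → F
  i=11: U-F = 15 → P
  i=12: N-X = 16 → Q
  i=13: Z-H = 18 → S
  i=14: H-I = 25 → Z
  i=15: I-V = 13 → N
  i=16: H-S = 15 → P
  i=17: A-V =  5 → F
  i=18: N-Y = 15 → P
  i=19: T-D = 16 → Q
  i=20: V-D = 18 → S
  i=21: D-E = 25 → Z
  i=22: V-I = 13 → N
  i=23: K-V = 15 → P
  i=24: S-N =  5 → F
  i=25: S-D = 15 → P
  i=26: G-Q = 16 → Q
  i=27: W-E = 18 → S
  shifts repeat with period 7: ZNPFPQS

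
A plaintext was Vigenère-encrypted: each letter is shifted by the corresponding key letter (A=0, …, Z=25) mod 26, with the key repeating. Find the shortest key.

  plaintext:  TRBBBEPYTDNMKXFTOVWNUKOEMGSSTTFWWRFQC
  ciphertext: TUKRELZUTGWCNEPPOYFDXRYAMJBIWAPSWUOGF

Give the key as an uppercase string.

  i= 0: T-T =  0 → A
  i= 1: U-R =  3 → D
  i= 2: K-B =  9 → J
  i= 3: R-B = 16 → Q
  i= 4: E-B =  3 → D
  i= 5: L-E =  7 → H
  i= 6: Z-P = 10 → K
  i= 7: U-Y = 22 → W
  i= 8: T-T =  0 → A
  i= 9: G-D =  3 → D
  i=10: W-N =  9 → J
  i=11: C-M = 16 → Q
  i=12: N-K =  3 → D
  i=13: E-X =  7 → H
  i=14: P-F = 10 → K
  i=15: P-T = 22 → W
  i=16: O-O =  0 → A
  i=17: Y-V =  3 → D
  i=18: F-W =  9 → J
  i=19: D-N = 16 → Q
  i=20: X-U =  3 → D
  i=21: R-K =  7 → H
  i=22: Y-O = 10 → K
  i=23: A-E = 22 → W
  i=24: M-M =  0 → A
  i=25: J-G =  3 → D
  i=26: B-S =  9 → J
  i=27: I-S = 16 → Q
  i=28: W-T =  3 → D
  i=29: A-T =  7 → H
  i=30: P-F = 10 → K
  i=31: S-W = 22 → W
  i=32: W-W =  0 → A
  i=33: U-R =  3 → D
  i=34: O-F =  9 → J
  i=35: G-Q = 16 → Q
  i=36: F-C =  3 → D
  shifts repeat with period 8: ADJQDHKW

ADJQDHKW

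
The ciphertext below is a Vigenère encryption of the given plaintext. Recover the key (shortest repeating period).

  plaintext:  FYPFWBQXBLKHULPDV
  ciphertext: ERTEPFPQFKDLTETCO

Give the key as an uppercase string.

  i= 0: E-F = 25 → Z
  i= 1: R-Y = 19 → T
  i= 2: T-P =  4 → E
  i= 3: E-F = 25 → Z
  i= 4: P-W = 19 → T
  i= 5: F-B =  4 → E
  i= 6: P-Q = 25 → Z
  i= 7: Q-X = 19 → T
  i= 8: F-B =  4 → E
  i= 9: K-L = 25 → Z
  i=10: D-K = 19 → T
  i=11: L-H =  4 → E
  i=12: T-U = 25 → Z
  i=13: E-L = 19 → T
  i=14: T-P =  4 → E
  i=15: C-D = 25 → Z
  i=16: O-V = 19 → T
  shifts repeat with period 3: ZTE

ZTE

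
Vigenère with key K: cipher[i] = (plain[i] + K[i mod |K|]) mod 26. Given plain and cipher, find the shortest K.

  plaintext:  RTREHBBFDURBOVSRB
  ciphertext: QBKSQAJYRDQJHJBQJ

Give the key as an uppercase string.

  i= 0: Q-R = 25 → Z
  i= 1: B-T =  8 → I
  i= 2: K-R = 19 → T
  i= 3: S-E = 14 → O
  i= 4: Q-H =  9 → J
  i= 5: A-B = 25 → Z
  i= 6: J-B =  8 → I
  i= 7: Y-F = 19 → T
  i= 8: R-D = 14 → O
  i= 9: D-U =  9 → J
  i=10: Q-R = 25 → Z
  i=11: J-B =  8 → I
  i=12: H-O = 19 → T
  i=13: J-V = 14 → O
  i=14: B-S =  9 → J
  i=15: Q-R = 25 → Z
  i=16: J-B =  8 → I
  shifts repeat with period 5: ZITOJ

ZITOJ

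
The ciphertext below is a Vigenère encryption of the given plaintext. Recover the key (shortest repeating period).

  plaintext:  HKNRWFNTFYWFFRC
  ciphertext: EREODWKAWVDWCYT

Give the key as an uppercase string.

  i= 0: E-H = 23 → X
  i= 1: R-K =  7 → H
  i= 2: E-N = 17 → R
  i= 3: O-R = 23 → X
  i= 4: D-W =  7 → H
  i= 5: W-F = 17 → R
  i= 6: K-N = 23 → X
  i= 7: A-T =  7 → H
  i= 8: W-F = 17 → R
  i= 9: V-Y = 23 → X
  i=10: D-W =  7 → H
  i=11: W-F = 17 → R
  i=12: C-F = 23 → X
  i=13: Y-R =  7 → H
  i=14: T-C = 17 → R
  shifts repeat with period 3: XHR

XHR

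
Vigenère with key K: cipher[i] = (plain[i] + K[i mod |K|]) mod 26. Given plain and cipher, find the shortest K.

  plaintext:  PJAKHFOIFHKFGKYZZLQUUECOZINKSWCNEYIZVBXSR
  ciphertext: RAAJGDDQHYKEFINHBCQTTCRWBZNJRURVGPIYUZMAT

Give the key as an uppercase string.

  i= 0: R-P =  2 → C
  i= 1: A-J = 17 → R
  i= 2: A-A =  0 → A
  i= 3: J-K = 25 → Z
  i= 4: G-H = 25 → Z
  i= 5: D-F = 24 → Y
  i= 6: D-O = 15 → P
  i= 7: Q-I =  8 → I
  i= 8: H-F =  2 → C
  i= 9: Y-H = 17 → R
  i=10: K-K =  0 → A
  i=11: E-F = 25 → Z
  i=12: F-G = 25 → Z
  i=13: I-K = 24 → Y
  i=14: N-Y = 15 → P
  i=15: H-Z =  8 → I
  i=16: B-Z =  2 → C
  i=17: C-L = 17 → R
  i=18: Q-Q =  0 → A
  i=19: T-U = 25 → Z
  i=20: T-U = 25 → Z
  i=21: C-E = 24 → Y
  i=22: R-C = 15 → P
  i=23: W-O =  8 → I
  i=24: B-Z =  2 → C
  i=25: Z-I = 17 → R
  i=26: N-N =  0 → A
  i=27: J-K = 25 → Z
  i=28: R-S = 25 → Z
  i=29: U-W = 24 → Y
  i=30: R-C = 15 → P
  i=31: V-N =  8 → I
  i=32: G-E =  2 → C
  i=33: P-Y = 17 → R
  i=34: I-I =  0 → A
  i=35: Y-Z = 25 → Z
  i=36: U-V = 25 → Z
  i=37: Z-B = 24 → Y
  i=38: M-X = 15 → P
  i=39: A-S =  8 → I
  i=40: T-R =  2 → C
  shifts repeat with period 8: CRAZZYPI

CRAZZYPI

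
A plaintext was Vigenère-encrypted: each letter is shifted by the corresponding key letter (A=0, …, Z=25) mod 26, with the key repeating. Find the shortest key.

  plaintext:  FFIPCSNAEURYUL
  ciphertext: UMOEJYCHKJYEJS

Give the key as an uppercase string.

PHG

  i= 0: U-F = 15 → P
  i= 1: M-F =  7 → H
  i= 2: O-I =  6 → G
  i= 3: E-P = 15 → P
  i= 4: J-C =  7 → H
  i= 5: Y-S =  6 → G
  i= 6: C-N = 15 → P
  i= 7: H-A =  7 → H
  i= 8: K-E =  6 → G
  i= 9: J-U = 15 → P
  i=10: Y-R =  7 → H
  i=11: E-Y =  6 → G
  i=12: J-U = 15 → P
  i=13: S-L =  7 → H
  shifts repeat with period 3: PHG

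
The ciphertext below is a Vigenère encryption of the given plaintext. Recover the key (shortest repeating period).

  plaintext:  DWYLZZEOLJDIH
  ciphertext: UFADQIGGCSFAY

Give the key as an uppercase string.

RJCS

  i= 0: U-D = 17 → R
  i= 1: F-W =  9 → J
  i= 2: A-Y =  2 → C
  i= 3: D-L = 18 → S
  i= 4: Q-Z = 17 → R
  i= 5: I-Z =  9 → J
  i= 6: G-E =  2 → C
  i= 7: G-O = 18 → S
  i= 8: C-L = 17 → R
  i= 9: S-J =  9 → J
  i=10: F-D =  2 → C
  i=11: A-I = 18 → S
  i=12: Y-H = 17 → R
  shifts repeat with period 4: RJCS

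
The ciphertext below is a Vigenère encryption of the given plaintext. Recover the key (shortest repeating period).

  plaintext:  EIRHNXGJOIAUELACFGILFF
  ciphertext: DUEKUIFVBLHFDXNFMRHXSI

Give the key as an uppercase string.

  i= 0: D-E = 25 → Z
  i= 1: U-I = 12 → M
  i= 2: E-R = 13 → N
  i= 3: K-H =  3 → D
  i= 4: U-N =  7 → H
  i= 5: I-X = 11 → L
  i= 6: F-G = 25 → Z
  i= 7: V-J = 12 → M
  i= 8: B-O = 13 → N
  i= 9: L-I =  3 → D
  i=10: H-A =  7 → H
  i=11: F-U = 11 → L
  i=12: D-E = 25 → Z
  i=13: X-L = 12 → M
  i=14: N-A = 13 → N
  i=15: F-C =  3 → D
  i=16: M-F =  7 → H
  i=17: R-G = 11 → L
  i=18: H-I = 25 → Z
  i=19: X-L = 12 → M
  i=20: S-F = 13 → N
  i=21: I-F =  3 → D
  shifts repeat with period 6: ZMNDHL

ZMNDHL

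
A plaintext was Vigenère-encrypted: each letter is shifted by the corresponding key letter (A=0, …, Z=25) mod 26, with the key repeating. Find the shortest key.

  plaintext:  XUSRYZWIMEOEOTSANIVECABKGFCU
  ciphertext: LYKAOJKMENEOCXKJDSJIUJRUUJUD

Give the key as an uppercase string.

  i= 0: L-X = 14 → O
  i= 1: Y-U =  4 → E
  i= 2: K-S = 18 → S
  i= 3: A-R =  9 → J
  i= 4: O-Y = 16 → Q
  i= 5: J-Z = 10 → K
  i= 6: K-W = 14 → O
  i= 7: M-I =  4 → E
  i= 8: E-M = 18 → S
  i= 9: N-E =  9 → J
  i=10: E-O = 16 → Q
  i=11: O-E = 10 → K
  i=12: C-O = 14 → O
  i=13: X-T =  4 → E
  i=14: K-S = 18 → S
  i=15: J-A =  9 → J
  i=16: D-N = 16 → Q
  i=17: S-I = 10 → K
  i=18: J-V = 14 → O
  i=19: I-E =  4 → E
  i=20: U-C = 18 → S
  i=21: J-A =  9 → J
  i=22: R-B = 16 → Q
  i=23: U-K = 10 → K
  i=24: U-G = 14 → O
  i=25: J-F =  4 → E
  i=26: U-C = 18 → S
  i=27: D-U =  9 → J
  shifts repeat with period 6: OESJQK

OESJQK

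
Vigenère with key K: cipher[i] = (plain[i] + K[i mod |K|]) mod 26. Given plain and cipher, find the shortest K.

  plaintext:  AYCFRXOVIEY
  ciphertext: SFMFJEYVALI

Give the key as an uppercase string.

SHKA

  i= 0: S-A = 18 → S
  i= 1: F-Y =  7 → H
  i= 2: M-C = 10 → K
  i= 3: F-F =  0 → A
  i= 4: J-R = 18 → S
  i= 5: E-X =  7 → H
  i= 6: Y-O = 10 → K
  i= 7: V-V =  0 → A
  i= 8: A-I = 18 → S
  i= 9: L-E =  7 → H
  i=10: I-Y = 10 → K
  shifts repeat with period 4: SHKA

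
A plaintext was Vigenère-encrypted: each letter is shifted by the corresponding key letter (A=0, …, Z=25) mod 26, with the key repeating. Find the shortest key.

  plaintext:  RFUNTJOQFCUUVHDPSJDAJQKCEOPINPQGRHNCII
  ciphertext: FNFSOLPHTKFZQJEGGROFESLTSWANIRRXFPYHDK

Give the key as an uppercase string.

  i= 0: F-R = 14 → O
  i= 1: N-F =  8 → I
  i= 2: F-U = 11 → L
  i= 3: S-N =  5 → F
  i= 4: O-T = 21 → V
  i= 5: L-J =  2 → C
  i= 6: P-O =  1 → B
  i= 7: H-Q = 17 → R
  i= 8: T-F = 14 → O
  i= 9: K-C =  8 → I
  i=10: F-U = 11 → L
  i=11: Z-U =  5 → F
  i=12: Q-V = 21 → V
  i=13: J-H =  2 → C
  i=14: E-D =  1 → B
  i=15: G-P = 17 → R
  i=16: G-S = 14 → O
  i=17: R-J =  8 → I
  i=18: O-D = 11 → L
  i=19: F-A =  5 → F
  i=20: E-J = 21 → V
  i=21: S-Q =  2 → C
  i=22: L-K =  1 → B
  i=23: T-C = 17 → R
  i=24: S-E = 14 → O
  i=25: W-O =  8 → I
  i=26: A-P = 11 → L
  i=27: N-I =  5 → F
  i=28: I-N = 21 → V
  i=29: R-P =  2 → C
  i=30: R-Q =  1 → B
  i=31: X-G = 17 → R
  i=32: F-R = 14 → O
  i=33: P-H =  8 → I
  i=34: Y-N = 11 → L
  i=35: H-C =  5 → F
  i=36: D-I = 21 → V
  i=37: K-I =  2 → C
  shifts repeat with period 8: OILFVCBR

OILFVCBR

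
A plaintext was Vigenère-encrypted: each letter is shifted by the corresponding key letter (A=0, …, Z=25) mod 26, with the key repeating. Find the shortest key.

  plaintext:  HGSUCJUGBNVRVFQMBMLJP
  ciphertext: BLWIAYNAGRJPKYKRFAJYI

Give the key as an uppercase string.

  i= 0: B-H = 20 → U
  i= 1: L-G =  5 → F
  i= 2: W-S =  4 → E
  i= 3: I-U = 14 → O
  i= 4: A-C = 24 → Y
  i= 5: Y-J = 15 → P
  i= 6: N-U = 19 → T
  i= 7: A-G = 20 → U
  i= 8: G-B =  5 → F
  i= 9: R-N =  4 → E
  i=10: J-V = 14 → O
  i=11: P-R = 24 → Y
  i=12: K-V = 15 → P
  i=13: Y-F = 19 → T
  i=14: K-Q = 20 → U
  i=15: R-M =  5 → F
  i=16: F-B =  4 → E
  i=17: A-M = 14 → O
  i=18: J-L = 24 → Y
  i=19: Y-J = 15 → P
  i=20: I-P = 19 → T
  shifts repeat with period 7: UFEOYPT

UFEOYPT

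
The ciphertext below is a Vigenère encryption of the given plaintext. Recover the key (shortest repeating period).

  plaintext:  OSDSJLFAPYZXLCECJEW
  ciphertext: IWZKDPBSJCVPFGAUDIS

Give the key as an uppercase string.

UEWS

  i= 0: I-O = 20 → U
  i= 1: W-S =  4 → E
  i= 2: Z-D = 22 → W
  i= 3: K-S = 18 → S
  i= 4: D-J = 20 → U
  i= 5: P-L =  4 → E
  i= 6: B-F = 22 → W
  i= 7: S-A = 18 → S
  i= 8: J-P = 20 → U
  i= 9: C-Y =  4 → E
  i=10: V-Z = 22 → W
  i=11: P-X = 18 → S
  i=12: F-L = 20 → U
  i=13: G-C =  4 → E
  i=14: A-E = 22 → W
  i=15: U-C = 18 → S
  i=16: D-J = 20 → U
  i=17: I-E =  4 → E
  i=18: S-W = 22 → W
  shifts repeat with period 4: UEWS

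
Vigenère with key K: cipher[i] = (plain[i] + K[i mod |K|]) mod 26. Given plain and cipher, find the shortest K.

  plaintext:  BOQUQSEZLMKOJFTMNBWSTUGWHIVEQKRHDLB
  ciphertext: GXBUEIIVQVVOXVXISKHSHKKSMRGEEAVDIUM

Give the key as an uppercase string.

  i= 0: G-B =  5 → F
  i= 1: X-O =  9 → J
  i= 2: B-Q = 11 → L
  i= 3: U-U =  0 → A
  i= 4: E-Q = 14 → O
  i= 5: I-S = 16 → Q
  i= 6: I-E =  4 → E
  i= 7: V-Z = 22 → W
  i= 8: Q-L =  5 → F
  i= 9: V-M =  9 → J
  i=10: V-K = 11 → L
  i=11: O-O =  0 → A
  i=12: X-J = 14 → O
  i=13: V-F = 16 → Q
  i=14: X-T =  4 → E
  i=15: I-M = 22 → W
  i=16: S-N =  5 → F
  i=17: K-B =  9 → J
  i=18: H-W = 11 → L
  i=19: S-S =  0 → A
  i=20: H-T = 14 → O
  i=21: K-U = 16 → Q
  i=22: K-G =  4 → E
  i=23: S-W = 22 → W
  i=24: M-H =  5 → F
  i=25: R-I =  9 → J
  i=26: G-V = 11 → L
  i=27: E-E =  0 → A
  i=28: E-Q = 14 → O
  i=29: A-K = 16 → Q
  i=30: V-R =  4 → E
  i=31: D-H = 22 → W
  i=32: I-D =  5 → F
  i=33: U-L =  9 → J
  i=34: M-B = 11 → L
  shifts repeat with period 8: FJLAOQEW

FJLAOQEW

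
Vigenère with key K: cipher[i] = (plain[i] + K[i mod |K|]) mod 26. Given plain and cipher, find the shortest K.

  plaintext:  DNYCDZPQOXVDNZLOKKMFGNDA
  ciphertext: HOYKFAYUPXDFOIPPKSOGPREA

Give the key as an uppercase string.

  i= 0: H-D =  4 → E
  i= 1: O-N =  1 → B
  i= 2: Y-Y =  0 → A
  i= 3: K-C =  8 → I
  i= 4: F-D =  2 → C
  i= 5: A-Z =  1 → B
  i= 6: Y-P =  9 → J
  i= 7: U-Q =  4 → E
  i= 8: P-O =  1 → B
  i= 9: X-X =  0 → A
  i=10: D-V =  8 → I
  i=11: F-D =  2 → C
  i=12: O-N =  1 → B
  i=13: I-Z =  9 → J
  i=14: P-L =  4 → E
  i=15: P-O =  1 → B
  i=16: K-K =  0 → A
  i=17: S-K =  8 → I
  i=18: O-M =  2 → C
  i=19: G-F =  1 → B
  i=20: P-G =  9 → J
  i=21: R-N =  4 → E
  i=22: E-D =  1 → B
  i=23: A-A =  0 → A
  shifts repeat with period 7: EBAICBJ

EBAICBJ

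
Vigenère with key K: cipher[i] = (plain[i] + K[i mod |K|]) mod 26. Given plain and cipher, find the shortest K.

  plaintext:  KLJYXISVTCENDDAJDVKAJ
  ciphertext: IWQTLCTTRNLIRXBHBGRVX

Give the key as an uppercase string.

YLHVOUBY

  i= 0: I-K = 24 → Y
  i= 1: W-L = 11 → L
  i= 2: Q-J =  7 → H
  i= 3: T-Y = 21 → V
  i= 4: L-X = 14 → O
  i= 5: C-I = 20 → U
  i= 6: T-S =  1 → B
  i= 7: T-V = 24 → Y
  i= 8: R-T = 24 → Y
  i= 9: N-C = 11 → L
  i=10: L-E =  7 → H
  i=11: I-N = 21 → V
  i=12: R-D = 14 → O
  i=13: X-D = 20 → U
  i=14: B-A =  1 → B
  i=15: H-J = 24 → Y
  i=16: B-D = 24 → Y
  i=17: G-V = 11 → L
  i=18: R-K =  7 → H
  i=19: V-A = 21 → V
  i=20: X-J = 14 → O
  shifts repeat with period 8: YLHVOUBY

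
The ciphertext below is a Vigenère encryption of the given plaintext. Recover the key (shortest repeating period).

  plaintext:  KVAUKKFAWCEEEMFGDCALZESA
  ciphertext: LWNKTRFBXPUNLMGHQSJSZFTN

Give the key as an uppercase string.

  i= 0: L-K =  1 → B
  i= 1: W-V =  1 → B
  i= 2: N-A = 13 → N
  i= 3: K-U = 16 → Q
  i= 4: T-K =  9 → J
  i= 5: R-K =  7 → H
  i= 6: F-F =  0 → A
  i= 7: B-A =  1 → B
  i= 8: X-W =  1 → B
  i= 9: P-C = 13 → N
  i=10: U-E = 16 → Q
  i=11: N-E =  9 → J
  i=12: L-E =  7 → H
  i=13: M-M =  0 → A
  i=14: G-F =  1 → B
  i=15: H-G =  1 → B
  i=16: Q-D = 13 → N
  i=17: S-C = 16 → Q
  i=18: J-A =  9 → J
  i=19: S-L =  7 → H
  i=20: Z-Z =  0 → A
  i=21: F-E =  1 → B
  i=22: T-S =  1 → B
  i=23: N-A = 13 → N
  shifts repeat with period 7: BBNQJHA

BBNQJHA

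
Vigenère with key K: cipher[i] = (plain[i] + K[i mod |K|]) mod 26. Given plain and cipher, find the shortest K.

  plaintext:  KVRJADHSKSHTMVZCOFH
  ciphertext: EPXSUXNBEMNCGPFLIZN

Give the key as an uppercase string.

  i= 0: E-K = 20 → U
  i= 1: P-V = 20 → U
  i= 2: X-R =  6 → G
  i= 3: S-J =  9 → J
  i= 4: U-A = 20 → U
  i= 5: X-D = 20 → U
  i= 6: N-H =  6 → G
  i= 7: B-S =  9 → J
  i= 8: E-K = 20 → U
  i= 9: M-S = 20 → U
  i=10: N-H =  6 → G
  i=11: C-T =  9 → J
  i=12: G-M = 20 → U
  i=13: P-V = 20 → U
  i=14: F-Z =  6 → G
  i=15: L-C =  9 → J
  i=16: I-O = 20 → U
  i=17: Z-F = 20 → U
  i=18: N-H =  6 → G
  shifts repeat with period 4: UUGJ

UUGJ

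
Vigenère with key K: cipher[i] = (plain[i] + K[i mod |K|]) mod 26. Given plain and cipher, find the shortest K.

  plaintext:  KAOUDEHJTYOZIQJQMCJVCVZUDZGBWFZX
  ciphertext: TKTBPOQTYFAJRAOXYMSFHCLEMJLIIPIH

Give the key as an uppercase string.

JKFHMK

  i= 0: T-K =  9 → J
  i= 1: K-A = 10 → K
  i= 2: T-O =  5 → F
  i= 3: B-U =  7 → H
  i= 4: P-D = 12 → M
  i= 5: O-E = 10 → K
  i= 6: Q-H =  9 → J
  i= 7: T-J = 10 → K
  i= 8: Y-T =  5 → F
  i= 9: F-Y =  7 → H
  i=10: A-O = 12 → M
  i=11: J-Z = 10 → K
  i=12: R-I =  9 → J
  i=13: A-Q = 10 → K
  i=14: O-J =  5 → F
  i=15: X-Q =  7 → H
  i=16: Y-M = 12 → M
  i=17: M-C = 10 → K
  i=18: S-J =  9 → J
  i=19: F-V = 10 → K
  i=20: H-C =  5 → F
  i=21: C-V =  7 → H
  i=22: L-Z = 12 → M
  i=23: E-U = 10 → K
  i=24: M-D =  9 → J
  i=25: J-Z = 10 → K
  i=26: L-G =  5 → F
  i=27: I-B =  7 → H
  i=28: I-W = 12 → M
  i=29: P-F = 10 → K
  i=30: I-Z =  9 → J
  i=31: H-X = 10 → K
  shifts repeat with period 6: JKFHMK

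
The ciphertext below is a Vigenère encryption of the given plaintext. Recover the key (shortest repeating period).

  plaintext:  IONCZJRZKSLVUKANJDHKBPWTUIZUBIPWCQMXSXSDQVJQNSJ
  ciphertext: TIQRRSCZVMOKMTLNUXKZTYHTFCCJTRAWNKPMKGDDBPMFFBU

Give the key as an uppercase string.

  i= 0: T-I = 11 → L
  i= 1: I-O = 20 → U
  i= 2: Q-N =  3 → D
  i= 3: R-C = 15 → P
  i= 4: R-Z = 18 → S
  i= 5: S-J =  9 → J
  i= 6: C-R = 11 → L
  i= 7: Z-Z =  0 → A
  i= 8: V-K = 11 → L
  i= 9: M-S = 20 → U
  i=10: O-L =  3 → D
  i=11: K-V = 15 → P
  i=12: M-U = 18 → S
  i=13: T-K =  9 → J
  i=14: L-A = 11 → L
  i=15: N-N =  0 → A
  i=16: U-J = 11 → L
  i=17: X-D = 20 → U
  i=18: K-H =  3 → D
  i=19: Z-K = 15 → P
  i=20: T-B = 18 → S
  i=21: Y-P =  9 → J
  i=22: H-W = 11 → L
  i=23: T-T =  0 → A
  i=24: F-U = 11 → L
  i=25: C-I = 20 → U
  i=26: C-Z =  3 → D
  i=27: J-U = 15 → P
  i=28: T-B = 18 → S
  i=29: R-I =  9 → J
  i=30: A-P = 11 → L
  i=31: W-W =  0 → A
  i=32: N-C = 11 → L
  i=33: K-Q = 20 → U
  i=34: P-M =  3 → D
  i=35: M-X = 15 → P
  i=36: K-S = 18 → S
  i=37: G-X =  9 → J
  i=38: D-S = 11 → L
  i=39: D-D =  0 → A
  i=40: B-Q = 11 → L
  i=41: P-V = 20 → U
  i=42: M-J =  3 → D
  i=43: F-Q = 15 → P
  i=44: F-N = 18 → S
  i=45: B-S =  9 → J
  i=46: U-J = 11 → L
  shifts repeat with period 8: LUDPSJLA

LUDPSJLA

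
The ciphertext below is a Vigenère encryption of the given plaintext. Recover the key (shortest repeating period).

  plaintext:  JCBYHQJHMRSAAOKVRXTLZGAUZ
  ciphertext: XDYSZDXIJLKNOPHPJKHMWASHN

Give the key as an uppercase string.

OBXUSN

  i= 0: X-J = 14 → O
  i= 1: D-C =  1 → B
  i= 2: Y-B = 23 → X
  i= 3: S-Y = 20 → U
  i= 4: Z-H = 18 → S
  i= 5: D-Q = 13 → N
  i= 6: X-J = 14 → O
  i= 7: I-H =  1 → B
  i= 8: J-M = 23 → X
  i= 9: L-R = 20 → U
  i=10: K-S = 18 → S
  i=11: N-A = 13 → N
  i=12: O-A = 14 → O
  i=13: P-O =  1 → B
  i=14: H-K = 23 → X
  i=15: P-V = 20 → U
  i=16: J-R = 18 → S
  i=17: K-X = 13 → N
  i=18: H-T = 14 → O
  i=19: M-L =  1 → B
  i=20: W-Z = 23 → X
  i=21: A-G = 20 → U
  i=22: S-A = 18 → S
  i=23: H-U = 13 → N
  i=24: N-Z = 14 → O
  shifts repeat with period 6: OBXUSN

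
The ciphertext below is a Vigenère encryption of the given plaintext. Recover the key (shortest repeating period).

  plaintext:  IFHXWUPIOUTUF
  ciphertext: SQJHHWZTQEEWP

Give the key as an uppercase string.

KLC

  i= 0: S-I = 10 → K
  i= 1: Q-F = 11 → L
  i= 2: J-H =  2 → C
  i= 3: H-X = 10 → K
  i= 4: H-W = 11 → L
  i= 5: W-U =  2 → C
  i= 6: Z-P = 10 → K
  i= 7: T-I = 11 → L
  i= 8: Q-O =  2 → C
  i= 9: E-U = 10 → K
  i=10: E-T = 11 → L
  i=11: W-U =  2 → C
  i=12: P-F = 10 → K
  shifts repeat with period 3: KLC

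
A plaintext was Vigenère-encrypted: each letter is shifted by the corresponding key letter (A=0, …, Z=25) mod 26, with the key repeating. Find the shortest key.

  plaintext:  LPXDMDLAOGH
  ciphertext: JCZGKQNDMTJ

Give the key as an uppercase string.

  i= 0: J-L = 24 → Y
  i= 1: C-P = 13 → N
  i= 2: Z-X =  2 → C
  i= 3: G-D =  3 → D
  i= 4: K-M = 24 → Y
  i= 5: Q-D = 13 → N
  i= 6: N-L =  2 → C
  i= 7: D-A =  3 → D
  i= 8: M-O = 24 → Y
  i= 9: T-G = 13 → N
  i=10: J-H =  2 → C
  shifts repeat with period 4: YNCD

YNCD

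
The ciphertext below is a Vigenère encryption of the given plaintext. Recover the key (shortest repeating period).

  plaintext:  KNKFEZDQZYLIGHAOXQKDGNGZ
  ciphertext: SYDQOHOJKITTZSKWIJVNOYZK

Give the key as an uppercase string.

ILTLK

  i= 0: S-K =  8 → I
  i= 1: Y-N = 11 → L
  i= 2: D-K = 19 → T
  i= 3: Q-F = 11 → L
  i= 4: O-E = 10 → K
  i= 5: H-Z =  8 → I
  i= 6: O-D = 11 → L
  i= 7: J-Q = 19 → T
  i= 8: K-Z = 11 → L
  i= 9: I-Y = 10 → K
  i=10: T-L =  8 → I
  i=11: T-I = 11 → L
  i=12: Z-G = 19 → T
  i=13: S-H = 11 → L
  i=14: K-A = 10 → K
  i=15: W-O =  8 → I
  i=16: I-X = 11 → L
  i=17: J-Q = 19 → T
  i=18: V-K = 11 → L
  i=19: N-D = 10 → K
  i=20: O-G =  8 → I
  i=21: Y-N = 11 → L
  i=22: Z-G = 19 → T
  i=23: K-Z = 11 → L
  shifts repeat with period 5: ILTLK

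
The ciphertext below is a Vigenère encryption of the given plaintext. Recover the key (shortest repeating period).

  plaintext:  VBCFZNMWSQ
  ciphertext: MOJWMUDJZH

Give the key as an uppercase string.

  i= 0: M-V = 17 → R
  i= 1: O-B = 13 → N
  i= 2: J-C =  7 → H
  i= 3: W-F = 17 → R
  i= 4: M-Z = 13 → N
  i= 5: U-N =  7 → H
  i= 6: D-M = 17 → R
  i= 7: J-W = 13 → N
  i= 8: Z-S =  7 → H
  i= 9: H-Q = 17 → R
  shifts repeat with period 3: RNH

RNH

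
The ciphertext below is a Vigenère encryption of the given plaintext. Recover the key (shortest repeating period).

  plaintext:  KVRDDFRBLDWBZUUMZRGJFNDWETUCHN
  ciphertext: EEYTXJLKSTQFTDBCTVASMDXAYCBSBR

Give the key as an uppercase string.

  i= 0: E-K = 20 → U
  i= 1: E-V =  9 → J
  i= 2: Y-R =  7 → H
  i= 3: T-D = 16 → Q
  i= 4: X-D = 20 → U
  i= 5: J-F =  4 → E
  i= 6: L-R = 20 → U
  i= 7: K-B =  9 → J
  i= 8: S-L =  7 → H
  i= 9: T-D = 16 → Q
  i=10: Q-W = 20 → U
  i=11: F-B =  4 → E
  i=12: T-Z = 20 → U
  i=13: D-U =  9 → J
  i=14: B-U =  7 → H
  i=15: C-M = 16 → Q
  i=16: T-Z = 20 → U
  i=17: V-R =  4 → E
  i=18: A-G = 20 → U
  i=19: S-J =  9 → J
  i=20: M-F =  7 → H
  i=21: D-N = 16 → Q
  i=22: X-D = 20 → U
  i=23: A-W =  4 → E
  i=24: Y-E = 20 → U
  i=25: C-T =  9 → J
  i=26: B-U =  7 → H
  i=27: S-C = 16 → Q
  i=28: B-H = 20 → U
  i=29: R-N =  4 → E
  shifts repeat with period 6: UJHQUE

UJHQUE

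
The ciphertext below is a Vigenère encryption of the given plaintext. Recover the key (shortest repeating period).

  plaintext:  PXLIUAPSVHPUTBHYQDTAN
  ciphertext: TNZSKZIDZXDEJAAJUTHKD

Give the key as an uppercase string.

  i= 0: T-P =  4 → E
  i= 1: N-X = 16 → Q
  i= 2: Z-L = 14 → O
  i= 3: S-I = 10 → K
  i= 4: K-U = 16 → Q
  i= 5: Z-A = 25 → Z
  i= 6: I-P = 19 → T
  i= 7: D-S = 11 → L
  i= 8: Z-V =  4 → E
  i= 9: X-H = 16 → Q
  i=10: D-P = 14 → O
  i=11: E-U = 10 → K
  i=12: J-T = 16 → Q
  i=13: A-B = 25 → Z
  i=14: A-H = 19 → T
  i=15: J-Y = 11 → L
  i=16: U-Q =  4 → E
  i=17: T-D = 16 → Q
  i=18: H-T = 14 → O
  i=19: K-A = 10 → K
  i=20: D-N = 16 → Q
  shifts repeat with period 8: EQOKQZTL

EQOKQZTL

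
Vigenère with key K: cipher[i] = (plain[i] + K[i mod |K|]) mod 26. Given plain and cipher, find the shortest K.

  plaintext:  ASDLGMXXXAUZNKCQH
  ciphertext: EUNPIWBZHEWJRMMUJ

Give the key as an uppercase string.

ECK

  i= 0: E-A =  4 → E
  i= 1: U-S =  2 → C
  i= 2: N-D = 10 → K
  i= 3: P-L =  4 → E
  i= 4: I-G =  2 → C
  i= 5: W-M = 10 → K
  i= 6: B-X =  4 → E
  i= 7: Z-X =  2 → C
  i= 8: H-X = 10 → K
  i= 9: E-A =  4 → E
  i=10: W-U =  2 → C
  i=11: J-Z = 10 → K
  i=12: R-N =  4 → E
  i=13: M-K =  2 → C
  i=14: M-C = 10 → K
  i=15: U-Q =  4 → E
  i=16: J-H =  2 → C
  shifts repeat with period 3: ECK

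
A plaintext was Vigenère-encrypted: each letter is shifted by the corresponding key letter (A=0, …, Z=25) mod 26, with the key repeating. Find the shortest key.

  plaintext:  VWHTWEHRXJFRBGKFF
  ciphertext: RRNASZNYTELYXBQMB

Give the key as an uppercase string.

WVGH

  i= 0: R-V = 22 → W
  i= 1: R-W = 21 → V
  i= 2: N-H =  6 → G
  i= 3: A-T =  7 → H
  i= 4: S-W = 22 → W
  i= 5: Z-E = 21 → V
  i= 6: N-H =  6 → G
  i= 7: Y-R =  7 → H
  i= 8: T-X = 22 → W
  i= 9: E-J = 21 → V
  i=10: L-F =  6 → G
  i=11: Y-R =  7 → H
  i=12: X-B = 22 → W
  i=13: B-G = 21 → V
  i=14: Q-K =  6 → G
  i=15: M-F =  7 → H
  i=16: B-F = 22 → W
  shifts repeat with period 4: WVGH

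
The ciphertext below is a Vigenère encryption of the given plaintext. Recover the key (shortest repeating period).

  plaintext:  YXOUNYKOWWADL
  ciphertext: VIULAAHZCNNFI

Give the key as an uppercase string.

XLGRNC

  i= 0: V-Y = 23 → X
  i= 1: I-X = 11 → L
  i= 2: U-O =  6 → G
  i= 3: L-U = 17 → R
  i= 4: A-N = 13 → N
  i= 5: A-Y =  2 → C
  i= 6: H-K = 23 → X
  i= 7: Z-O = 11 → L
  i= 8: C-W =  6 → G
  i= 9: N-W = 17 → R
  i=10: N-A = 13 → N
  i=11: F-D =  2 → C
  i=12: I-L = 23 → X
  shifts repeat with period 6: XLGRNC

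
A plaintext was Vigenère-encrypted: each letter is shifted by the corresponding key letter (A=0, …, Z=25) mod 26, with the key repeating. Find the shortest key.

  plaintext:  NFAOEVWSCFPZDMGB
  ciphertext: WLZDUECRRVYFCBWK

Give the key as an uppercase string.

  i= 0: W-N =  9 → J
  i= 1: L-F =  6 → G
  i= 2: Z-A = 25 → Z
  i= 3: D-O = 15 → P
  i= 4: U-E = 16 → Q
  i= 5: E-V =  9 → J
  i= 6: C-W =  6 → G
  i= 7: R-S = 25 → Z
  i= 8: R-C = 15 → P
  i= 9: V-F = 16 → Q
  i=10: Y-P =  9 → J
  i=11: F-Z =  6 → G
  i=12: C-D = 25 → Z
  i=13: B-M = 15 → P
  i=14: W-G = 16 → Q
  i=15: K-B =  9 → J
  shifts repeat with period 5: JGZPQ

JGZPQ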